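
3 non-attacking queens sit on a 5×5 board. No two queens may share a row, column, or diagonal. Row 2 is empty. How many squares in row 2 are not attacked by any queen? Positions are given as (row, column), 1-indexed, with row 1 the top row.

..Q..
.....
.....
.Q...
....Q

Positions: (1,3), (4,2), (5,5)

1

(1,3) attacks row 2 at column 3 and diagonals 2, 4.
(4,2) attacks row 2 at column 2 and diagonals 4.
(5,5) attacks row 2 at column 5 and diagonals 2.
Attacked columns: {2, 3, 4, 5}. Safe: {1}.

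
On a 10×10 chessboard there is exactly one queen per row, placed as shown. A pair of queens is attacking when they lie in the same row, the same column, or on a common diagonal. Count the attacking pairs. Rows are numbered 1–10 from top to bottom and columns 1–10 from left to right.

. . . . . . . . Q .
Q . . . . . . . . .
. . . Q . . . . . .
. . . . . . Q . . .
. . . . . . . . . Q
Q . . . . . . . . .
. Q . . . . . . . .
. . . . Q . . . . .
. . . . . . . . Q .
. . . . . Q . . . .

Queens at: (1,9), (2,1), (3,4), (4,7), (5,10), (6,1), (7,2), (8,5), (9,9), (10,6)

4

Same column: (1,9)–(9,9) (column 9); (2,1)–(6,1) (column 1).
Same diagonal: (3,4)–(6,1) (|3−6| = |4−1| = 3); (6,1)–(7,2) (|6−7| = |1−2| = 1).
Total attacking pairs: 4.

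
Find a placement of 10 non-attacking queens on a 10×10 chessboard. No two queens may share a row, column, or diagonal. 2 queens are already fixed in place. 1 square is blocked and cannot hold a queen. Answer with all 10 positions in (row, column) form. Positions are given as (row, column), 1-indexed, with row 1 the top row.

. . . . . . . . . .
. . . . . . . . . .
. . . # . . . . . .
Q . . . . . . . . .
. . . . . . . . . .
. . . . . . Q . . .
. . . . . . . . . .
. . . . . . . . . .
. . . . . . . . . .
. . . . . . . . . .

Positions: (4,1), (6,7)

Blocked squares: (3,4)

(1,5) (2,2) (3,6) (4,1) (5,10) (6,7) (7,9) (8,3) (9,8) (10,4)

Row 1: attacked by (4,1)→{1,4}; (6,7)→{2,7}. Safe: 3, 5, 6, 8, 9, 10. Place at column 5.
Row 2: attacked by (1,5)→{4,5,6}; (4,1)→{1,3}; (6,7)→{3,7}. Safe: 2, 8, 9, 10. Place at column 2.
Row 3: attacked by (1,5)→{3,5,7}; (2,2)→{1,2,3}; (4,1)→{1,2}; (6,7)→{4,7,10}. Blocked: 4. Safe: 6, 8, 9. Place at column 6.
Row 5: attacked by (1,5)→{1,5,9}; (2,2)→{2,5}; (3,6)→{4,6,8}; (4,1)→{1,2}; (6,7)→{6,7,8}. Safe: 3, 10. Place at column 10.
Row 7: attacked by (1,5)→{5}; (2,2)→{2,7}; (3,6)→{2,6,10}; (4,1)→{1,4}; (5,10)→{8,10}; (6,7)→{6,7,8}. Safe: 3, 9. Place at column 9.
Row 8: attacked by (1,5)→{5}; (2,2)→{2,8}; (3,6)→{1,6}; (4,1)→{1,5}; (5,10)→{7,10}; (6,7)→{5,7,9}; (7,9)→{8,9,10}. Safe: 3, 4. Place at column 3.
Row 9: attacked by (1,5)→{5}; (2,2)→{2,9}; (3,6)→{6}; (4,1)→{1,6}; (5,10)→{6,10}; (6,7)→{4,7,10}; (7,9)→{7,9}; (8,3)→{2,3,4}. Safe: 8. Place at column 8.
Row 10: attacked by (1,5)→{5}; (2,2)→{2,10}; (3,6)→{6}; (4,1)→{1,7}; (5,10)→{5,10}; (6,7)→{3,7}; (7,9)→{6,9}; (8,3)→{1,3,5}; (9,8)→{7,8,9}. Safe: 4. Place at column 4.
Columns [5, 2, 6, 1, 10, 7, 9, 3, 8, 4], r−c [-4, 0, -3, 3, -5, -1, -2, 5, 1, 6], r+c [6, 4, 9, 5, 15, 13, 16, 11, 17, 14] are all distinct, so no two queens attack.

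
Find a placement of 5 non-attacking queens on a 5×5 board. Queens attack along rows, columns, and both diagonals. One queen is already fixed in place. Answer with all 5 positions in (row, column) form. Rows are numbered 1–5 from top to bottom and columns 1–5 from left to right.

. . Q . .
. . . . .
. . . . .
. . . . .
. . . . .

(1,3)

Row 2: attacked by (1,3)→{2,3,4}. Safe: 1, 5. Place at column 1.
Row 3: attacked by (1,3)→{1,3,5}; (2,1)→{1,2}. Safe: 4. Place at column 4.
Row 4: attacked by (1,3)→{3}; (2,1)→{1,3}; (3,4)→{3,4,5}. Safe: 2. Place at column 2.
Row 5: attacked by (1,3)→{3}; (2,1)→{1,4}; (3,4)→{2,4}; (4,2)→{1,2,3}. Safe: 5. Place at column 5.
Columns [3, 1, 4, 2, 5], r−c [-2, 1, -1, 2, 0], r+c [4, 3, 7, 6, 10] are all distinct, so no two queens attack.

(1,3) (2,1) (3,4) (4,2) (5,5)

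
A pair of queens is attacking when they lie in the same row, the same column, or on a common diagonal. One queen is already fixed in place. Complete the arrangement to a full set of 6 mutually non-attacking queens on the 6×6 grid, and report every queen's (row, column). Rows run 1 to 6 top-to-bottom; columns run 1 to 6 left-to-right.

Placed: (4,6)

(1,5) (2,3) (3,1) (4,6) (5,4) (6,2)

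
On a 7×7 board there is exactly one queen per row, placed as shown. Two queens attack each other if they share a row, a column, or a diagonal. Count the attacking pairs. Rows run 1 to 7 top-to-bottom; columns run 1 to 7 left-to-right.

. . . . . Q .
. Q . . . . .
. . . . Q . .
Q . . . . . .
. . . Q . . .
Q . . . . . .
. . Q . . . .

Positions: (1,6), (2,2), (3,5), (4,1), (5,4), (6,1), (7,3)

Same column: (4,1)–(6,1) (column 1).
Same diagonal: (1,6)–(6,1) (|1−6| = |6−1| = 5).
Total attacking pairs: 2.

2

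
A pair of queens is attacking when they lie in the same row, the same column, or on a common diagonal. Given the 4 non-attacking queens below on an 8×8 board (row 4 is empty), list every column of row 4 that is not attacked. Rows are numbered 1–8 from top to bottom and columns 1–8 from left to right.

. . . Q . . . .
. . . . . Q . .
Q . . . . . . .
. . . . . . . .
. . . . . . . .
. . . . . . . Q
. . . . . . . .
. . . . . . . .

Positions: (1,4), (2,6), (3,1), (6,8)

columns 3, 5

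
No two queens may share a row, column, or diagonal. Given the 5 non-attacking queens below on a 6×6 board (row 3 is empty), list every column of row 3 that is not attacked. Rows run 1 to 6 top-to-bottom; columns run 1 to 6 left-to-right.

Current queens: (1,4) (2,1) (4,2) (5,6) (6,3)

columns 5

(1,4) attacks row 3 at column 4 and diagonals 2, 6.
(2,1) attacks row 3 at column 1 and diagonals 2.
(4,2) attacks row 3 at column 2 and diagonals 1, 3.
(5,6) attacks row 3 at column 6 and diagonals 4.
(6,3) attacks row 3 at column 3 and diagonals 6.
Attacked columns: {1, 2, 3, 4, 6}. Safe: {5}.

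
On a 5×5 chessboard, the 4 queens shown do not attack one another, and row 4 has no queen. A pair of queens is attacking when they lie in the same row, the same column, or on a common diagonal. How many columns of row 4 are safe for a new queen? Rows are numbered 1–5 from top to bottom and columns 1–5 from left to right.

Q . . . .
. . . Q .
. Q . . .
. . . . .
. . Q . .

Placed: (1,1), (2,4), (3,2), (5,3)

1

(1,1) attacks row 4 at column 1 and diagonals 4.
(2,4) attacks row 4 at column 4 and diagonals 2.
(3,2) attacks row 4 at column 2 and diagonals 1, 3.
(5,3) attacks row 4 at column 3 and diagonals 2, 4.
Attacked columns: {1, 2, 3, 4}. Safe: {5}.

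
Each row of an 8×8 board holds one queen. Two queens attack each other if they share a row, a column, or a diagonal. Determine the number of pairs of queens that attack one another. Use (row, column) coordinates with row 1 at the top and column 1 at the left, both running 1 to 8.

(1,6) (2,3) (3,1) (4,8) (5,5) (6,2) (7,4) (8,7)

0

All columns are distinct and no two queens satisfy |Δrow| = |Δcol|, so no pair attacks.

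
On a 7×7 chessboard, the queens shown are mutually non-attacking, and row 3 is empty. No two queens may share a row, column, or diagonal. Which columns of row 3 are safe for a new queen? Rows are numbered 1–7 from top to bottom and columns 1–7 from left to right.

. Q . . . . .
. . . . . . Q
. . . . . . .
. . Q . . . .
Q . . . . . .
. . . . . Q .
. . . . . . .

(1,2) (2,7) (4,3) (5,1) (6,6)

(1,2) attacks row 3 at column 2 and diagonals 4.
(2,7) attacks row 3 at column 7 and diagonals 6.
(4,3) attacks row 3 at column 3 and diagonals 2, 4.
(5,1) attacks row 3 at column 1 and diagonals 3.
(6,6) attacks row 3 at column 6 and diagonals 3.
Attacked columns: {1, 2, 3, 4, 6, 7}. Safe: {5}.

columns 5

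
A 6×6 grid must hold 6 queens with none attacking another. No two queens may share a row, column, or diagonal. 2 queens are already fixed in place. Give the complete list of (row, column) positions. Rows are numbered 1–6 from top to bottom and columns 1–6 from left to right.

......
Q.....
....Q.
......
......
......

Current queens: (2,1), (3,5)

Row 1: attacked by (2,1)→{1,2}; (3,5)→{3,5}. Safe: 4, 6. Place at column 4.
Row 4: attacked by (1,4)→{1,4}; (2,1)→{1,3}; (3,5)→{4,5,6}. Safe: 2. Place at column 2.
Row 5: attacked by (1,4)→{4}; (2,1)→{1,4}; (3,5)→{3,5}; (4,2)→{1,2,3}. Safe: 6. Place at column 6.
Row 6: attacked by (1,4)→{4}; (2,1)→{1,5}; (3,5)→{2,5}; (4,2)→{2,4}; (5,6)→{5,6}. Safe: 3. Place at column 3.
Columns [4, 1, 5, 2, 6, 3], r−c [-3, 1, -2, 2, -1, 3], r+c [5, 3, 8, 6, 11, 9] are all distinct, so no two queens attack.

(1,4) (2,1) (3,5) (4,2) (5,6) (6,3)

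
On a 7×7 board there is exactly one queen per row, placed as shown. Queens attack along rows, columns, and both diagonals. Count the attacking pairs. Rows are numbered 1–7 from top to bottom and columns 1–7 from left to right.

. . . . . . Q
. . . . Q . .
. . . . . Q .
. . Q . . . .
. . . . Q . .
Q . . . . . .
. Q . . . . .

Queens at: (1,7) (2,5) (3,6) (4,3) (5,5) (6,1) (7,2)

Same column: (2,5)–(5,5) (column 5).
Same diagonal: (2,5)–(3,6) (|2−3| = |5−6| = 1); (2,5)–(4,3) (|2−4| = |5−3| = 2); (2,5)–(6,1) (|2−6| = |5−1| = 4); (3,6)–(7,2) (|3−7| = |6−2| = 4); (4,3)–(6,1) (|4−6| = |3−1| = 2); (6,1)–(7,2) (|6−7| = |1−2| = 1).
Total attacking pairs: 7.

7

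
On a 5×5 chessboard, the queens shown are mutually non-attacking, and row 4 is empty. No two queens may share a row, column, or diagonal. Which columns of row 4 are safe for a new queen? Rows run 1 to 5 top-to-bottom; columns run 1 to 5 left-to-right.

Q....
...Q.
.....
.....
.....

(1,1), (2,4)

columns 3, 5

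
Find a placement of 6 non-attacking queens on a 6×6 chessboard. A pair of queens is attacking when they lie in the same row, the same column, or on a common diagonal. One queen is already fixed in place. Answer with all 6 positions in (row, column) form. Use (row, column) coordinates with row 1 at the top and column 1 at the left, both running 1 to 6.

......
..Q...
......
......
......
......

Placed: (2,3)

(1,5) (2,3) (3,1) (4,6) (5,4) (6,2)

Row 1: attacked by (2,3)→{2,3,4}. Safe: 1, 5, 6. Place at column 5.
Row 3: attacked by (1,5)→{3,5}; (2,3)→{2,3,4}. Safe: 1, 6. Place at column 1.
Row 4: attacked by (1,5)→{2,5}; (2,3)→{1,3,5}; (3,1)→{1,2}. Safe: 4, 6. Place at column 6.
Row 5: attacked by (1,5)→{1,5}; (2,3)→{3,6}; (3,1)→{1,3}; (4,6)→{5,6}. Safe: 2, 4. Place at column 4.
Row 6: attacked by (1,5)→{5}; (2,3)→{3}; (3,1)→{1,4}; (4,6)→{4,6}; (5,4)→{3,4,5}. Safe: 2. Place at column 2.
Columns [5, 3, 1, 6, 4, 2], r−c [-4, -1, 2, -2, 1, 4], r+c [6, 5, 4, 10, 9, 8] are all distinct, so no two queens attack.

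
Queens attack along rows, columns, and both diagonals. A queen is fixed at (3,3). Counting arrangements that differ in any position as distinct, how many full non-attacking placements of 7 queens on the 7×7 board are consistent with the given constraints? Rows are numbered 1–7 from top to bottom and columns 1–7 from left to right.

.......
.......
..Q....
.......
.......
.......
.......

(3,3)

Branch on row 1: col 2 → 2; col 4 → 2; col 6 → 1; col 7 → 1.
Sum: 2 + 2 + 1 + 1 = 6.

6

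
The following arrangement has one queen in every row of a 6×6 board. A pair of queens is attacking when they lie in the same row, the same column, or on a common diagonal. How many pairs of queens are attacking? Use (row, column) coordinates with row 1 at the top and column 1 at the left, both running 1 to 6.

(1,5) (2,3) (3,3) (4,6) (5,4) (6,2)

Same column: (2,3)–(3,3) (column 3).
Same diagonal: (1,5)–(3,3) (|1−3| = |5−3| = 2).
Total attacking pairs: 2.

2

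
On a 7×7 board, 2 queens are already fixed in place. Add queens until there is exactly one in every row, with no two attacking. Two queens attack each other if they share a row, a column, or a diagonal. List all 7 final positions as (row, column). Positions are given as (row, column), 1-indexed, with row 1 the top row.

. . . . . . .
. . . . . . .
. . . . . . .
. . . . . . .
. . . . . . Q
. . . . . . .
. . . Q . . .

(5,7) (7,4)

(1,6) (2,1) (3,3) (4,5) (5,7) (6,2) (7,4)

Row 1: attacked by (5,7)→{3,7}; (7,4)→{4}. Safe: 1, 2, 5, 6. Place at column 6.
Row 2: attacked by (1,6)→{5,6,7}; (5,7)→{4,7}; (7,4)→{4}. Safe: 1, 2, 3. Place at column 1.
Row 3: attacked by (1,6)→{4,6}; (2,1)→{1,2}; (5,7)→{5,7}; (7,4)→{4}. Safe: 3. Place at column 3.
Row 4: attacked by (1,6)→{3,6}; (2,1)→{1,3}; (3,3)→{2,3,4}; (5,7)→{6,7}; (7,4)→{1,4,7}. Safe: 5. Place at column 5.
Row 6: attacked by (1,6)→{1,6}; (2,1)→{1,5}; (3,3)→{3,6}; (4,5)→{3,5,7}; (5,7)→{6,7}; (7,4)→{3,4,5}. Safe: 2. Place at column 2.
Columns [6, 1, 3, 5, 7, 2, 4], r−c [-5, 1, 0, -1, -2, 4, 3], r+c [7, 3, 6, 9, 12, 8, 11] are all distinct, so no two queens attack.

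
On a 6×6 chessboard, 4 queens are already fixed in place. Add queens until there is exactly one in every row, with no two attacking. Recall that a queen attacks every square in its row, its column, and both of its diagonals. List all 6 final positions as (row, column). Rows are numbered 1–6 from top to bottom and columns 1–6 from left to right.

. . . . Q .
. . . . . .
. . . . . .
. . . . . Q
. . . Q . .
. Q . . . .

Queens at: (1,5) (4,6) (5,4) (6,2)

Row 2: attacked by (1,5)→{4,5,6}; (4,6)→{4,6}; (5,4)→{1,4}; (6,2)→{2,6}. Safe: 3. Place at column 3.
Row 3: attacked by (1,5)→{3,5}; (2,3)→{2,3,4}; (4,6)→{5,6}; (5,4)→{2,4,6}; (6,2)→{2,5}. Safe: 1. Place at column 1.
Columns [5, 3, 1, 6, 4, 2], r−c [-4, -1, 2, -2, 1, 4], r+c [6, 5, 4, 10, 9, 8] are all distinct, so no two queens attack.

(1,5) (2,3) (3,1) (4,6) (5,4) (6,2)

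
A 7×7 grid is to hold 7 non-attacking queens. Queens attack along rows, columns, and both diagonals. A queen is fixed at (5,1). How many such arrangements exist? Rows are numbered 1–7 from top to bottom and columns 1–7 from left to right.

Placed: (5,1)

Branch on row 1: col 2 → 2; col 3 → 1; col 4 → 0; col 6 → 2; col 7 → 1.
Sum: 2 + 1 + 0 + 2 + 1 = 6.

6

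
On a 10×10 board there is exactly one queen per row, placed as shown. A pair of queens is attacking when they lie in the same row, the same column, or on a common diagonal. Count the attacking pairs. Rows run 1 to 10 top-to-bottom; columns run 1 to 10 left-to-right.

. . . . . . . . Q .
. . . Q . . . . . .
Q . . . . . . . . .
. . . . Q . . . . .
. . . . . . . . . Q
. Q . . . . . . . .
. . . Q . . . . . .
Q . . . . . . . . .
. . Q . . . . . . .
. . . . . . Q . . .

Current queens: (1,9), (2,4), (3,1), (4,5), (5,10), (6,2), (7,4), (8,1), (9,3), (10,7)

4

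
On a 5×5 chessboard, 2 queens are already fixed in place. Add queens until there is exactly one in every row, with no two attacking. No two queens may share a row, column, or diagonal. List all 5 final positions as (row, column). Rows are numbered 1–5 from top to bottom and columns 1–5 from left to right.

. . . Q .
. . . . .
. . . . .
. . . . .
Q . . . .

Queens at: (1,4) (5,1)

Row 2: attacked by (1,4)→{3,4,5}; (5,1)→{1,4}. Safe: 2. Place at column 2.
Row 3: attacked by (1,4)→{2,4}; (2,2)→{1,2,3}; (5,1)→{1,3}. Safe: 5. Place at column 5.
Row 4: attacked by (1,4)→{1,4}; (2,2)→{2,4}; (3,5)→{4,5}; (5,1)→{1,2}. Safe: 3. Place at column 3.
Columns [4, 2, 5, 3, 1], r−c [-3, 0, -2, 1, 4], r+c [5, 4, 8, 7, 6] are all distinct, so no two queens attack.

(1,4) (2,2) (3,5) (4,3) (5,1)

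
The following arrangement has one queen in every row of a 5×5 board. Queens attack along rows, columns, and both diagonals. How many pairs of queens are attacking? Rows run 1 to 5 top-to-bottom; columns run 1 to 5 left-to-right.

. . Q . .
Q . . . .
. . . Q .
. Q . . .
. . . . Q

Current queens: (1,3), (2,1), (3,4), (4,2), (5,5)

0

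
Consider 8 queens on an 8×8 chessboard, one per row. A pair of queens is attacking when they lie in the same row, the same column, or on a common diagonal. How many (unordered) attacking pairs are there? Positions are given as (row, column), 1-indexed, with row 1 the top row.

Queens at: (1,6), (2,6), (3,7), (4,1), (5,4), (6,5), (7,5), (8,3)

5

Same column: (1,6)–(2,6) (column 6); (6,5)–(7,5) (column 5).
Same diagonal: (2,6)–(3,7) (|2−3| = |6−7| = 1); (5,4)–(6,5) (|5−6| = |4−5| = 1); (6,5)–(8,3) (|6−8| = |5−3| = 2).
Total attacking pairs: 5.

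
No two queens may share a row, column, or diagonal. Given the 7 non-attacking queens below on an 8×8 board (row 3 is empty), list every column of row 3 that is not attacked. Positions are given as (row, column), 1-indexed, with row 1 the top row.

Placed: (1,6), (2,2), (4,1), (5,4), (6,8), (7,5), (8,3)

columns 7

(1,6) attacks row 3 at column 6 and diagonals 4, 8.
(2,2) attacks row 3 at column 2 and diagonals 1, 3.
(4,1) attacks row 3 at column 1 and diagonals 2.
(5,4) attacks row 3 at column 4 and diagonals 2, 6.
(6,8) attacks row 3 at column 8 and diagonals 5.
(7,5) attacks row 3 at column 5 and diagonals 1.
(8,3) attacks row 3 at column 3 and diagonals 8.
Attacked columns: {1, 2, 3, 4, 5, 6, 8}. Safe: {7}.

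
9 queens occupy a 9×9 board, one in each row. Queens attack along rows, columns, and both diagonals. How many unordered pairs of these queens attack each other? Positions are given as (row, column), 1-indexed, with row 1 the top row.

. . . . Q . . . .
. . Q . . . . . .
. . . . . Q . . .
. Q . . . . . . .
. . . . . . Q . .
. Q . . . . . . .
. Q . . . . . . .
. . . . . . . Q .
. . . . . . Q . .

8

Same column: (4,2)–(6,2) (column 2); (4,2)–(7,2) (column 2); (5,7)–(9,7) (column 7); (6,2)–(7,2) (column 2).
Same diagonal: (1,5)–(4,2) (|1−4| = |5−2| = 3); (3,6)–(7,2) (|3−7| = |6−2| = 4); (4,2)–(9,7) (|4−9| = |2−7| = 5); (8,8)–(9,7) (|8−9| = |8−7| = 1).
Total attacking pairs: 8.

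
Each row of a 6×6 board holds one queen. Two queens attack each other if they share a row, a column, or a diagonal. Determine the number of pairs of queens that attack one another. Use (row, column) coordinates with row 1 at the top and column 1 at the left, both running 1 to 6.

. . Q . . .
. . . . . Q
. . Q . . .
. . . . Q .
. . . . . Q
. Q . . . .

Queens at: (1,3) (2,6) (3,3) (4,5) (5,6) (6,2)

4

Same column: (1,3)–(3,3) (column 3); (2,6)–(5,6) (column 6).
Same diagonal: (2,6)–(6,2) (|2−6| = |6−2| = 4); (4,5)–(5,6) (|4−5| = |5−6| = 1).
Total attacking pairs: 4.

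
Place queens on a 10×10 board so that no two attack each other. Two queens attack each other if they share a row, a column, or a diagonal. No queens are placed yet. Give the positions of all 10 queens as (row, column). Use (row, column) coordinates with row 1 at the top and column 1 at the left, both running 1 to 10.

Row 1: Safe: 1, 2, 3, 4, 5, 6, 7, 8, 9, 10. Place at column 5.
Row 2: attacked by (1,5)→{4,5,6}. Safe: 1, 2, 3, 7, 8, 9, 10. Place at column 7.
Row 3: attacked by (1,5)→{3,5,7}; (2,7)→{6,7,8}. Safe: 1, 2, 4, 9, 10. Place at column 9.
Row 4: attacked by (1,5)→{2,5,8}; (2,7)→{5,7,9}; (3,9)→{8,9,10}. Safe: 1, 3, 4, 6. Place at column 3.
Row 5: attacked by (1,5)→{1,5,9}; (2,7)→{4,7,10}; (3,9)→{7,9}; (4,3)→{2,3,4}. Safe: 6, 8. Place at column 8.
Row 6: attacked by (1,5)→{5,10}; (2,7)→{3,7}; (3,9)→{6,9}; (4,3)→{1,3,5}; (5,8)→{7,8,9}. Safe: 2, 4. Place at column 2.
Row 7: attacked by (1,5)→{5}; (2,7)→{2,7}; (3,9)→{5,9}; (4,3)→{3,6}; (5,8)→{6,8,10}; (6,2)→{1,2,3}. Safe: 4. Place at column 4.
Row 8: attacked by (1,5)→{5}; (2,7)→{1,7}; (3,9)→{4,9}; (4,3)→{3,7}; (5,8)→{5,8}; (6,2)→{2,4}; (7,4)→{3,4,5}. Safe: 6, 10. Place at column 6.
Row 9: attacked by (1,5)→{5}; (2,7)→{7}; (3,9)→{3,9}; (4,3)→{3,8}; (5,8)→{4,8}; (6,2)→{2,5}; (7,4)→{2,4,6}; (8,6)→{5,6,7}. Safe: 1, 10. Place at column 1.
Row 10: attacked by (1,5)→{5}; (2,7)→{7}; (3,9)→{2,9}; (4,3)→{3,9}; (5,8)→{3,8}; (6,2)→{2,6}; (7,4)→{1,4,7}; (8,6)→{4,6,8}; (9,1)→{1,2}. Safe: 10. Place at column 10.
Columns [5, 7, 9, 3, 8, 2, 4, 6, 1, 10], r−c [-4, -5, -6, 1, -3, 4, 3, 2, 8, 0], r+c [6, 9, 12, 7, 13, 8, 11, 14, 10, 20] are all distinct, so no two queens attack.

(1,5) (2,7) (3,9) (4,3) (5,8) (6,2) (7,4) (8,6) (9,1) (10,10)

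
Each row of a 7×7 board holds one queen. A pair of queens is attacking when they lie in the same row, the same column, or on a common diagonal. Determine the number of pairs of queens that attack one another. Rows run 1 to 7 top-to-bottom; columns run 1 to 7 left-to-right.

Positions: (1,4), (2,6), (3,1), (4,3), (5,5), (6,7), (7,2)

All columns are distinct and no two queens satisfy |Δrow| = |Δcol|, so no pair attacks.

0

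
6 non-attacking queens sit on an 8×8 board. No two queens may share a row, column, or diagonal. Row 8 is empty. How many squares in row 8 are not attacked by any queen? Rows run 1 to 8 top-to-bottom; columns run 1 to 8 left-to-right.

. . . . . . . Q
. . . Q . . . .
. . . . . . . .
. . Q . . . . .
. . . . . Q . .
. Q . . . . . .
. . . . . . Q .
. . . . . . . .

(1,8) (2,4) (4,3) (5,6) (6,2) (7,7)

1

(1,8) attacks row 8 at column 8 and diagonals 1.
(2,4) attacks row 8 at column 4.
(4,3) attacks row 8 at column 3 and diagonals 7.
(5,6) attacks row 8 at column 6 and diagonals 3.
(6,2) attacks row 8 at column 2 and diagonals 4.
(7,7) attacks row 8 at column 7 and diagonals 6, 8.
Attacked columns: {1, 2, 3, 4, 6, 7, 8}. Safe: {5}.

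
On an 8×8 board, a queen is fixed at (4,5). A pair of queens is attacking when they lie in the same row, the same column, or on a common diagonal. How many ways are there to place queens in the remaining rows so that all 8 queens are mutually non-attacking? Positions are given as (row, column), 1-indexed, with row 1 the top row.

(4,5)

Branch on row 1: col 1 → 0; col 3 → 2; col 4 → 4; col 6 → 1; col 7 → 1.
Sum: 0 + 2 + 4 + 1 + 1 = 8.

8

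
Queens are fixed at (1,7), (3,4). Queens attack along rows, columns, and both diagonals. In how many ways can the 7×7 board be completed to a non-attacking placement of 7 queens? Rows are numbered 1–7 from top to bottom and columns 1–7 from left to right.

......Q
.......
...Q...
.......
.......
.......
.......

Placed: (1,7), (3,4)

1

Branch on row 2: col 1 → 0; col 2 → 1.
Sum: 0 + 1 = 1.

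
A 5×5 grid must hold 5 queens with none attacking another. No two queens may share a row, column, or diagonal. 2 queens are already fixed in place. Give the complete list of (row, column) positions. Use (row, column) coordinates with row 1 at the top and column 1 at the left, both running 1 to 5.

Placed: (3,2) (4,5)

(1,1) (2,4) (3,2) (4,5) (5,3)

Row 1: attacked by (3,2)→{2,4}; (4,5)→{2,5}. Safe: 1, 3. Place at column 1.
Row 2: attacked by (1,1)→{1,2}; (3,2)→{1,2,3}; (4,5)→{3,5}. Safe: 4. Place at column 4.
Row 5: attacked by (1,1)→{1,5}; (2,4)→{1,4}; (3,2)→{2,4}; (4,5)→{4,5}. Safe: 3. Place at column 3.
Columns [1, 4, 2, 5, 3], r−c [0, -2, 1, -1, 2], r+c [2, 6, 5, 9, 8] are all distinct, so no two queens attack.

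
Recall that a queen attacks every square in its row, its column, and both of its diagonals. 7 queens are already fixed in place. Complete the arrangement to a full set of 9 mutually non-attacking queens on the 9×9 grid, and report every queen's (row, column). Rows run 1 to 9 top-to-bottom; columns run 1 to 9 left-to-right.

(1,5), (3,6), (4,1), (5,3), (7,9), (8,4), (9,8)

Row 2: attacked by (1,5)→{4,5,6}; (3,6)→{5,6,7}; (4,1)→{1,3}; (5,3)→{3,6}; (7,9)→{4,9}; (8,4)→{4}; (9,8)→{1,8}. Safe: 2. Place at column 2.
Row 6: attacked by (1,5)→{5}; (2,2)→{2,6}; (3,6)→{3,6,9}; (4,1)→{1,3}; (5,3)→{2,3,4}; (7,9)→{8,9}; (8,4)→{2,4,6}; (9,8)→{5,8}. Safe: 7. Place at column 7.
Columns [5, 2, 6, 1, 3, 7, 9, 4, 8], r−c [-4, 0, -3, 3, 2, -1, -2, 4, 1], r+c [6, 4, 9, 5, 8, 13, 16, 12, 17] are all distinct, so no two queens attack.

(1,5) (2,2) (3,6) (4,1) (5,3) (6,7) (7,9) (8,4) (9,8)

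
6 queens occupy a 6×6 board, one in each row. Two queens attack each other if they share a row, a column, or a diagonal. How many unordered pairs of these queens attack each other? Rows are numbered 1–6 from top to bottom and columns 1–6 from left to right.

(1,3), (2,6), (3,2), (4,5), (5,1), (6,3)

2

Same column: (1,3)–(6,3) (column 3).
Same diagonal: (4,5)–(6,3) (|4−6| = |5−3| = 2).
Total attacking pairs: 2.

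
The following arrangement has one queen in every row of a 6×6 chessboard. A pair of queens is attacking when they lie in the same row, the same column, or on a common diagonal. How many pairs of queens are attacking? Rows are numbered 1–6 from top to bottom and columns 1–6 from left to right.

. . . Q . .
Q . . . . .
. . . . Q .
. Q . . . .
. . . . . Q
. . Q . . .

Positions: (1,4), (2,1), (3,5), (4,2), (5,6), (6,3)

All columns are distinct and no two queens satisfy |Δrow| = |Δcol|, so no pair attacks.

0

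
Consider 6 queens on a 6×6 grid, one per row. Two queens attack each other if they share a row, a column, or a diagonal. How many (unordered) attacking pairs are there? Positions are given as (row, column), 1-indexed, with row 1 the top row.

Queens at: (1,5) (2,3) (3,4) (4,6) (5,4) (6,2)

2

Same column: (3,4)–(5,4) (column 4).
Same diagonal: (2,3)–(3,4) (|2−3| = |3−4| = 1).
Total attacking pairs: 2.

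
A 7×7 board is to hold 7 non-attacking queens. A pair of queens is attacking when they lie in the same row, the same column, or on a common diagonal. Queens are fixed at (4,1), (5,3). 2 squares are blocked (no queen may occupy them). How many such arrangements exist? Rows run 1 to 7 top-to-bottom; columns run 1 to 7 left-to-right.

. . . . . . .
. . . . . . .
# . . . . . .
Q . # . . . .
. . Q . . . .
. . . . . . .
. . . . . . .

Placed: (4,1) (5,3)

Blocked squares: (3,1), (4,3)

Branch on row 1: col 2 → 1; col 5 → 0; col 6 → 1.
Sum: 1 + 0 + 1 = 2.

2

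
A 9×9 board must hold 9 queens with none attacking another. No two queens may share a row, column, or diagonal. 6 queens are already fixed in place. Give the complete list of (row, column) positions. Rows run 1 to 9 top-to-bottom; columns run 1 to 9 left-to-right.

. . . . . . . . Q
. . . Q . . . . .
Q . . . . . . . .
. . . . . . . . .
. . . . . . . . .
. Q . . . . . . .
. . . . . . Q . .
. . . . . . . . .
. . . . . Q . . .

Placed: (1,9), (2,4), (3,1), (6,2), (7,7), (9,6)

Row 4: attacked by (1,9)→{6,9}; (2,4)→{2,4,6}; (3,1)→{1,2}; (6,2)→{2,4}; (7,7)→{4,7}; (9,6)→{1,6}. Safe: 3, 5, 8. Place at column 5.
Row 5: attacked by (1,9)→{5,9}; (2,4)→{1,4,7}; (3,1)→{1,3}; (4,5)→{4,5,6}; (6,2)→{1,2,3}; (7,7)→{5,7,9}; (9,6)→{2,6}. Safe: 8. Place at column 8.
Row 8: attacked by (1,9)→{2,9}; (2,4)→{4}; (3,1)→{1,6}; (4,5)→{1,5,9}; (5,8)→{5,8}; (6,2)→{2,4}; (7,7)→{6,7,8}; (9,6)→{5,6,7}. Safe: 3. Place at column 3.
Columns [9, 4, 1, 5, 8, 2, 7, 3, 6], r−c [-8, -2, 2, -1, -3, 4, 0, 5, 3], r+c [10, 6, 4, 9, 13, 8, 14, 11, 15] are all distinct, so no two queens attack.

(1,9) (2,4) (3,1) (4,5) (5,8) (6,2) (7,7) (8,3) (9,6)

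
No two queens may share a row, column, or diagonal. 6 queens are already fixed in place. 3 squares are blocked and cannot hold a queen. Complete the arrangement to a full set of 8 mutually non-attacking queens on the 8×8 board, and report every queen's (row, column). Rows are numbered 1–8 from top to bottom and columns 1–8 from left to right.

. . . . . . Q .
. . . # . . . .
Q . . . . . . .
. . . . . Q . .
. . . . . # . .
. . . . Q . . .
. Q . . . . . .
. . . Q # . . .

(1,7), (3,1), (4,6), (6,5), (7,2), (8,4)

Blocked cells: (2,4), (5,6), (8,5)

(1,7) (2,3) (3,1) (4,6) (5,8) (6,5) (7,2) (8,4)

Row 2: attacked by (1,7)→{6,7,8}; (3,1)→{1,2}; (4,6)→{4,6,8}; (6,5)→{1,5}; (7,2)→{2,7}; (8,4)→{4}. Blocked: 4. Safe: 3. Place at column 3.
Row 5: attacked by (1,7)→{3,7}; (2,3)→{3,6}; (3,1)→{1,3}; (4,6)→{5,6,7}; (6,5)→{4,5,6}; (7,2)→{2,4}; (8,4)→{1,4,7}. Blocked: 6. Safe: 8. Place at column 8.
Columns [7, 3, 1, 6, 8, 5, 2, 4], r−c [-6, -1, 2, -2, -3, 1, 5, 4], r+c [8, 5, 4, 10, 13, 11, 9, 12] are all distinct, so no two queens attack.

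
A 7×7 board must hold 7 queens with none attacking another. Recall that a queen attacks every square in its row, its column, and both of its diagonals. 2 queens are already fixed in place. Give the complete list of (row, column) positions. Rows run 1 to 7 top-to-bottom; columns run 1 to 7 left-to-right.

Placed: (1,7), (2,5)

Row 3: attacked by (1,7)→{5,7}; (2,5)→{4,5,6}. Safe: 1, 2, 3. Place at column 3.
Row 4: attacked by (1,7)→{4,7}; (2,5)→{3,5,7}; (3,3)→{2,3,4}. Safe: 1, 6. Place at column 1.
Row 5: attacked by (1,7)→{3,7}; (2,5)→{2,5}; (3,3)→{1,3,5}; (4,1)→{1,2}. Safe: 4, 6. Place at column 6.
Row 6: attacked by (1,7)→{2,7}; (2,5)→{1,5}; (3,3)→{3,6}; (4,1)→{1,3}; (5,6)→{5,6,7}. Safe: 4. Place at column 4.
Row 7: attacked by (1,7)→{1,7}; (2,5)→{5}; (3,3)→{3,7}; (4,1)→{1,4}; (5,6)→{4,6}; (6,4)→{3,4,5}. Safe: 2. Place at column 2.
Columns [7, 5, 3, 1, 6, 4, 2], r−c [-6, -3, 0, 3, -1, 2, 5], r+c [8, 7, 6, 5, 11, 10, 9] are all distinct, so no two queens attack.

(1,7) (2,5) (3,3) (4,1) (5,6) (6,4) (7,2)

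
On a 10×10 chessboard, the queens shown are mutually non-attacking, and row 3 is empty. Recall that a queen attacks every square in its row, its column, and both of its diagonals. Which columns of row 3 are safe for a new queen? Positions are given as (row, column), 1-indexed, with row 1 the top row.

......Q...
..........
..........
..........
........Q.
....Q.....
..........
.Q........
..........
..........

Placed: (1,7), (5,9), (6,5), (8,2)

columns 1, 3, 4, 6, 10

(1,7) attacks row 3 at column 7 and diagonals 5, 9.
(5,9) attacks row 3 at column 9 and diagonals 7.
(6,5) attacks row 3 at column 5 and diagonals 2, 8.
(8,2) attacks row 3 at column 2 and diagonals 7.
Attacked columns: {2, 5, 7, 8, 9}. Safe: {1, 3, 4, 6, 10}.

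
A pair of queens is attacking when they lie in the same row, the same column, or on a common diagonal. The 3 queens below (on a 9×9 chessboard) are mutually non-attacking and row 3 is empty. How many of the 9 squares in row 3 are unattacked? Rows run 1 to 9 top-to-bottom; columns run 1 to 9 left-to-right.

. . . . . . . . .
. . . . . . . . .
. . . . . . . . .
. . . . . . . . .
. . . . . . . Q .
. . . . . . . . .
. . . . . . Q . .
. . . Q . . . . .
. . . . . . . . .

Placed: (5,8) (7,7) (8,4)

(5,8) attacks row 3 at column 8 and diagonals 6.
(7,7) attacks row 3 at column 7 and diagonals 3.
(8,4) attacks row 3 at column 4 and diagonals 9.
Attacked columns: {3, 4, 6, 7, 8, 9}. Safe: {1, 2, 5}.

3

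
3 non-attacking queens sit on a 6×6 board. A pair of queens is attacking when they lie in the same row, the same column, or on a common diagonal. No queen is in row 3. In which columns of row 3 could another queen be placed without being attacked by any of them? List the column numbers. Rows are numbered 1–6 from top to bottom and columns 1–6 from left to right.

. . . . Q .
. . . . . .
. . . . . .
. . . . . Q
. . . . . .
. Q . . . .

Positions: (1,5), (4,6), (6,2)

(1,5) attacks row 3 at column 5 and diagonals 3.
(4,6) attacks row 3 at column 6 and diagonals 5.
(6,2) attacks row 3 at column 2 and diagonals 5.
Attacked columns: {2, 3, 5, 6}. Safe: {1, 4}.

columns 1, 4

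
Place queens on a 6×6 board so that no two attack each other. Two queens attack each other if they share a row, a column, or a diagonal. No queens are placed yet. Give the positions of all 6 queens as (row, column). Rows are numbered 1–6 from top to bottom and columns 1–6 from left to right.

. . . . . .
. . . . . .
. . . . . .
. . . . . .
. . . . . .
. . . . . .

(1,3) (2,6) (3,2) (4,5) (5,1) (6,4)

Row 1: Safe: 1, 2, 3, 4, 5, 6. Place at column 3.
Row 2: attacked by (1,3)→{2,3,4}. Safe: 1, 5, 6. Place at column 6.
Row 3: attacked by (1,3)→{1,3,5}; (2,6)→{5,6}. Safe: 2, 4. Place at column 2.
Row 4: attacked by (1,3)→{3,6}; (2,6)→{4,6}; (3,2)→{1,2,3}. Safe: 5. Place at column 5.
Row 5: attacked by (1,3)→{3}; (2,6)→{3,6}; (3,2)→{2,4}; (4,5)→{4,5,6}. Safe: 1. Place at column 1.
Row 6: attacked by (1,3)→{3}; (2,6)→{2,6}; (3,2)→{2,5}; (4,5)→{3,5}; (5,1)→{1,2}. Safe: 4. Place at column 4.
Columns [3, 6, 2, 5, 1, 4], r−c [-2, -4, 1, -1, 4, 2], r+c [4, 8, 5, 9, 6, 10] are all distinct, so no two queens attack.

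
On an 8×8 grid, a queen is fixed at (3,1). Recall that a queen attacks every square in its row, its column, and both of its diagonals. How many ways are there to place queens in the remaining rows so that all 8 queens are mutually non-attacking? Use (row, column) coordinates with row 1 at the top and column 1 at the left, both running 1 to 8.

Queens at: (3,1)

16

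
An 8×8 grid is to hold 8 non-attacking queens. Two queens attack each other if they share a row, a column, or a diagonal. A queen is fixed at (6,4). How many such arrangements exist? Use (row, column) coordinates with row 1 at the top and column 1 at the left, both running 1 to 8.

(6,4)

Branch on row 1: col 1 → 2; col 2 → 2; col 3 → 3; col 5 → 1; col 6 → 2; col 7 → 2; col 8 → 0.
Sum: 2 + 2 + 3 + 1 + 2 + 2 + 0 = 12.

12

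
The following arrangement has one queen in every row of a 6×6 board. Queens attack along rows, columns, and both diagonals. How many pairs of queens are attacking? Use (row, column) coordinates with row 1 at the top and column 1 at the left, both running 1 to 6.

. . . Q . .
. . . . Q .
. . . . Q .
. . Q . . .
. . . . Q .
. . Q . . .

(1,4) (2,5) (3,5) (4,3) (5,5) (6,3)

6

Same column: (2,5)–(3,5) (column 5); (2,5)–(5,5) (column 5); (3,5)–(5,5) (column 5); (4,3)–(6,3) (column 3).
Same diagonal: (1,4)–(2,5) (|1−2| = |4−5| = 1); (2,5)–(4,3) (|2−4| = |5−3| = 2).
Total attacking pairs: 6.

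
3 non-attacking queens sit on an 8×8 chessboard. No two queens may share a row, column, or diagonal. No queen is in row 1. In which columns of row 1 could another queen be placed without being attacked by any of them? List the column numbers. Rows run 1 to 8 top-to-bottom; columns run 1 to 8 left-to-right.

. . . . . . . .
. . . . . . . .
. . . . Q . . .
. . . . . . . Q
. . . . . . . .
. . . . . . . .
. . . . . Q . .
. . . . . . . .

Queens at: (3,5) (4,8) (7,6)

(3,5) attacks row 1 at column 5 and diagonals 3, 7.
(4,8) attacks row 1 at column 8 and diagonals 5.
(7,6) attacks row 1 at column 6.
Attacked columns: {3, 5, 6, 7, 8}. Safe: {1, 2, 4}.

columns 1, 2, 4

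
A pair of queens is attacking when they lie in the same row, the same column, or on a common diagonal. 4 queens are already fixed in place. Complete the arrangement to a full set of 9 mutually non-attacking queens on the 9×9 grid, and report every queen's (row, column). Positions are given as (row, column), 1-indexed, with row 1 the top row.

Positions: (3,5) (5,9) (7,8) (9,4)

(1,6) (2,1) (3,5) (4,7) (5,9) (6,3) (7,8) (8,2) (9,4)

Row 1: attacked by (3,5)→{3,5,7}; (5,9)→{5,9}; (7,8)→{2,8}; (9,4)→{4}. Safe: 1, 6. Place at column 6.
Row 2: attacked by (1,6)→{5,6,7}; (3,5)→{4,5,6}; (5,9)→{6,9}; (7,8)→{3,8}; (9,4)→{4}. Safe: 1, 2. Place at column 1.
Row 4: attacked by (1,6)→{3,6,9}; (2,1)→{1,3}; (3,5)→{4,5,6}; (5,9)→{8,9}; (7,8)→{5,8}; (9,4)→{4,9}. Safe: 2, 7. Place at column 7.
Row 6: attacked by (1,6)→{1,6}; (2,1)→{1,5}; (3,5)→{2,5,8}; (4,7)→{5,7,9}; (5,9)→{8,9}; (7,8)→{7,8,9}; (9,4)→{1,4,7}. Safe: 3. Place at column 3.
Row 8: attacked by (1,6)→{6}; (2,1)→{1,7}; (3,5)→{5}; (4,7)→{3,7}; (5,9)→{6,9}; (6,3)→{1,3,5}; (7,8)→{7,8,9}; (9,4)→{3,4,5}. Safe: 2. Place at column 2.
Columns [6, 1, 5, 7, 9, 3, 8, 2, 4], r−c [-5, 1, -2, -3, -4, 3, -1, 6, 5], r+c [7, 3, 8, 11, 14, 9, 15, 10, 13] are all distinct, so no two queens attack.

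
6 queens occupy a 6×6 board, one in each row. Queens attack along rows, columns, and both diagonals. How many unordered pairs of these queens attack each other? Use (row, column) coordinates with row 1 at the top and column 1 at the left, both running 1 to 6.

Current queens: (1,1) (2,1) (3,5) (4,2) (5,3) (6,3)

4

Same column: (1,1)–(2,1) (column 1); (5,3)–(6,3) (column 3).
Same diagonal: (3,5)–(5,3) (|3−5| = |5−3| = 2); (4,2)–(5,3) (|4−5| = |2−3| = 1).
Total attacking pairs: 4.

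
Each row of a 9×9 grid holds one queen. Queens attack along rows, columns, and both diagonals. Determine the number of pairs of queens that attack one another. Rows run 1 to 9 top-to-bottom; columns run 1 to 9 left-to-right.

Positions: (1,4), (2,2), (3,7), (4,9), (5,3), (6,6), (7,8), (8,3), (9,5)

Same column: (5,3)–(8,3) (column 3).
Same diagonal: (2,2)–(6,6) (|2−6| = |2−6| = 4).
Total attacking pairs: 2.

2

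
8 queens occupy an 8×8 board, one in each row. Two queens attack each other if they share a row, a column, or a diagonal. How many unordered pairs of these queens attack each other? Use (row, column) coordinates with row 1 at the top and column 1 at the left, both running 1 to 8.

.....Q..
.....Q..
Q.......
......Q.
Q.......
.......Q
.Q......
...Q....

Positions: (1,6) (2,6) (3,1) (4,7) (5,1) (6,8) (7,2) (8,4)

3

Same column: (1,6)–(2,6) (column 6); (3,1)–(5,1) (column 1).
Same diagonal: (5,1)–(8,4) (|5−8| = |1−4| = 3).
Total attacking pairs: 3.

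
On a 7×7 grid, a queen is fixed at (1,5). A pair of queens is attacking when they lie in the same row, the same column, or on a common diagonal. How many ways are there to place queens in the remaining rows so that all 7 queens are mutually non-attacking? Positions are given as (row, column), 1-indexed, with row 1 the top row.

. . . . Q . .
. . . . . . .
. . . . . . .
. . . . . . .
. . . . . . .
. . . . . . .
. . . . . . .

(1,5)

Branch on row 2: col 1 → 2; col 2 → 1; col 3 → 1; col 7 → 2.
Sum: 2 + 1 + 1 + 2 = 6.

6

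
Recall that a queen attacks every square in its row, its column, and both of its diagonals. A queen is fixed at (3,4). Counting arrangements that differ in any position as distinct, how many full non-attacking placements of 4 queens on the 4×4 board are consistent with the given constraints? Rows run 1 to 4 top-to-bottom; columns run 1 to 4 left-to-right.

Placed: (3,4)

1

Branch on row 1: col 1 → 0; col 3 → 1.
Sum: 0 + 1 = 1.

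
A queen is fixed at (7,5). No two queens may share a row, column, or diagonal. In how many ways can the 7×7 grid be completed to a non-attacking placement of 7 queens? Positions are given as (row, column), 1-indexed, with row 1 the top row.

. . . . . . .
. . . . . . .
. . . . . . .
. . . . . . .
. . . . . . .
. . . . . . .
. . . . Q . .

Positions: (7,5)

6

Branch on row 1: col 1 → 1; col 2 → 1; col 3 → 2; col 4 → 1; col 6 → 0; col 7 → 1.
Sum: 1 + 1 + 2 + 1 + 0 + 1 = 6.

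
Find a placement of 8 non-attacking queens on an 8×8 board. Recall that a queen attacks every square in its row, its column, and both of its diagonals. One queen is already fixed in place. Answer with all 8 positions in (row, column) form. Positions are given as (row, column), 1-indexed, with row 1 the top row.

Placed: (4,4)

Row 1: attacked by (4,4)→{1,4,7}. Safe: 2, 3, 5, 6, 8. Place at column 5.
Row 2: attacked by (1,5)→{4,5,6}; (4,4)→{2,4,6}. Safe: 1, 3, 7, 8. Place at column 3.
Row 3: attacked by (1,5)→{3,5,7}; (2,3)→{2,3,4}; (4,4)→{3,4,5}. Safe: 1, 6, 8. Place at column 8.
Row 5: attacked by (1,5)→{1,5}; (2,3)→{3,6}; (3,8)→{6,8}; (4,4)→{3,4,5}. Safe: 2, 7. Place at column 7.
Row 6: attacked by (1,5)→{5}; (2,3)→{3,7}; (3,8)→{5,8}; (4,4)→{2,4,6}; (5,7)→{6,7,8}. Safe: 1. Place at column 1.
Row 7: attacked by (1,5)→{5}; (2,3)→{3,8}; (3,8)→{4,8}; (4,4)→{1,4,7}; (5,7)→{5,7}; (6,1)→{1,2}. Safe: 6. Place at column 6.
Row 8: attacked by (1,5)→{5}; (2,3)→{3}; (3,8)→{3,8}; (4,4)→{4,8}; (5,7)→{4,7}; (6,1)→{1,3}; (7,6)→{5,6,7}. Safe: 2. Place at column 2.
Columns [5, 3, 8, 4, 7, 1, 6, 2], r−c [-4, -1, -5, 0, -2, 5, 1, 6], r+c [6, 5, 11, 8, 12, 7, 13, 10] are all distinct, so no two queens attack.

(1,5) (2,3) (3,8) (4,4) (5,7) (6,1) (7,6) (8,2)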